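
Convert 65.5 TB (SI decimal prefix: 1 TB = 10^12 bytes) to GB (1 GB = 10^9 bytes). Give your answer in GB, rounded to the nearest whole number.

65.5 TB × 1,000,000,000,000 bytes/TB = 65,500,000,000,000 bytes
1 GB = 1,000,000,000 bytes
65,500,000,000,000 / 1,000,000,000 = 65,500 GB

65,500 GB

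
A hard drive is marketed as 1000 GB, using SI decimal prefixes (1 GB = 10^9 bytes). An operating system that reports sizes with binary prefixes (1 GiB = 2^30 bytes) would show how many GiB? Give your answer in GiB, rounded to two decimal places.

931.32 GiB

1000 GB × 1,000,000,000 bytes/GB = 1,000,000,000,000 bytes
1 GiB = 2^30 bytes = 1,073,741,824 bytes
1,000,000,000,000 / 1,073,741,824 = 931.32 GiB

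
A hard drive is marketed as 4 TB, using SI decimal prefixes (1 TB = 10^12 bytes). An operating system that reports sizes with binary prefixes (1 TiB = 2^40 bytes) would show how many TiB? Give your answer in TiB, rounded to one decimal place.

3.6 TiB

4 TB = 4 × 10^12 bytes = 4,000,000,000,000 bytes
1 TiB = 1,099,511,627,776 bytes
4,000,000,000,000 / 1,099,511,627,776 = 3.6 TiB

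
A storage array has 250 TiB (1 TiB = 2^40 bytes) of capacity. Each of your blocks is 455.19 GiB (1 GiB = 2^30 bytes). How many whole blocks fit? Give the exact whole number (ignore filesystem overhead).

562

Capacity: 250 TiB = 274,877,906,944,000 bytes
Per item: 455.19 GiB = 488,756,540,866.56 bytes
⌊274,877,906,944,000 / 488,756,540,866.56⌋ = 562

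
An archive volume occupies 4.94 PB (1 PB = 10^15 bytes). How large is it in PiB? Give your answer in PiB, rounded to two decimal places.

4.94 PB × 1,000,000,000,000,000 bytes/PB = 4,940,000,000,000,000 bytes
1 PiB = 1,125,899,906,842,624 bytes
4,940,000,000,000,000 / 1,125,899,906,842,624 = 4.39 PiB

4.39 PiB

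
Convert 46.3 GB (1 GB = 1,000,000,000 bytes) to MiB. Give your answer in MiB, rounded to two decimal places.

46.3 GB × 1,000,000,000 bytes/GB = 46,300,000,000 bytes
1 MiB = 1,048,576 bytes
46,300,000,000 / 1,048,576 = 44,155.12 MiB

44,155.12 MiB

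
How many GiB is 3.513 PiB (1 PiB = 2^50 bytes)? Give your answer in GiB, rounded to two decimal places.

3,683,647.49 GiB

3.513 PiB = 3.513 × 2^50 bytes = 3,955,286,372,738,138.112 bytes
1 GiB = 1,073,741,824 bytes
3,955,286,372,738,138.112 / 1,073,741,824 = 3,683,647.49 GiB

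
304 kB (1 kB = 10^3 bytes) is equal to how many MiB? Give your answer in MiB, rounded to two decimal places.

304 kB × 1,000 bytes/kB = 304,000 bytes
1 MiB = 1,048,576 bytes
304,000 / 1,048,576 = 0.29 MiB

0.29 MiB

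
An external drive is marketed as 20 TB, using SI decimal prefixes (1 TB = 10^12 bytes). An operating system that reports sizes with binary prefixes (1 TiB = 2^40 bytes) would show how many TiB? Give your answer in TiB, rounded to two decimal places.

18.19 TiB

20 TB = 20 × 10^12 bytes = 20,000,000,000,000 bytes
1 TiB = 2^40 bytes = 1,099,511,627,776 bytes
20,000,000,000,000 / 1,099,511,627,776 = 18.19 TiB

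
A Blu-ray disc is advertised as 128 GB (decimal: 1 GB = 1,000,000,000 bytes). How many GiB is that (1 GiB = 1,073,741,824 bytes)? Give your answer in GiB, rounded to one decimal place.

119.2 GiB

128 GB = 128 × 10^9 bytes = 128,000,000,000 bytes
1 GiB = 1,073,741,824 bytes
128,000,000,000 / 1,073,741,824 = 119.2 GiB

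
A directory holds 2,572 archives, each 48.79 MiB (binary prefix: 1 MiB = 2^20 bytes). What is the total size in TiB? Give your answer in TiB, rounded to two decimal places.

Total = 2,572 × 48.79 MiB = 125487.88 MiB
= 125487.88 × 1,048,576 bytes = 131,583,579,258.88 bytes
1 TiB = 1,099,511,627,776 bytes
131,583,579,258.88 / 1,099,511,627,776 = 0.12 TiB

0.12 TiB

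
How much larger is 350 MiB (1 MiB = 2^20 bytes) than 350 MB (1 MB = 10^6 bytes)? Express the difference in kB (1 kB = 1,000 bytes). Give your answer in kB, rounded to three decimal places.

17,001.600 kB

350 MiB = 350 × 1,048,576 = 367,001,600 bytes
350 MB = 350 × 1,000,000 = 350,000,000 bytes
difference = 17,001,600 bytes
17,001,600 / 1,000 = 17,001.600 kB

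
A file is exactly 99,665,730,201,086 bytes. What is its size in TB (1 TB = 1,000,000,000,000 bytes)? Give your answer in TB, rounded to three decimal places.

99.666 TB

99,665,730,201,086 bytes given.
1 TB = 1,000,000,000,000 bytes
99,665,730,201,086 / 1,000,000,000,000 = 99.666 TB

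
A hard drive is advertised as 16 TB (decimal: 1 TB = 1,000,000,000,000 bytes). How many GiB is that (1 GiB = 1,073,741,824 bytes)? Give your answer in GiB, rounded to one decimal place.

14,901.2 GiB

16 TB × 1,000,000,000,000 bytes/TB = 16,000,000,000,000 bytes
1 GiB = 1,073,741,824 bytes
16,000,000,000,000 / 1,073,741,824 = 14,901.2 GiB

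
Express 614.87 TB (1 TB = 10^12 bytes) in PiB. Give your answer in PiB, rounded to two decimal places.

614.87 TB = 614.87 × 10^12 bytes = 614,870,000,000,000 bytes
1 PiB = 1,125,899,906,842,624 bytes
614,870,000,000,000 / 1,125,899,906,842,624 = 0.55 PiB

0.55 PiB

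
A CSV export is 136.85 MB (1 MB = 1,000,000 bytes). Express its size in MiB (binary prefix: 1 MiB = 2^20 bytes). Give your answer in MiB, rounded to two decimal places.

136.85 MB × 1,000,000 bytes/MB = 136,850,000 bytes
1 MiB = 2^20 bytes = 1,048,576 bytes
136,850,000 / 1,048,576 = 130.51 MiB

130.51 MiB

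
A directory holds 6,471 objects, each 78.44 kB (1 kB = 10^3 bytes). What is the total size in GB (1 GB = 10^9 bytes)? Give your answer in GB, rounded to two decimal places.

Total = 6,471 × 78.44 kB = 507585.24 kB
= 507585.24 × 1,000 bytes = 507,585,240 bytes
1 GB = 1,000,000,000 bytes
507,585,240 / 1,000,000,000 = 0.51 GB

0.51 GB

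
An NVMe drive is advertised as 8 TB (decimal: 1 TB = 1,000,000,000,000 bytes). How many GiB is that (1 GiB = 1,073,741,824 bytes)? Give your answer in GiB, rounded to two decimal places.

7,450.58 GiB

8 TB × 1,000,000,000,000 bytes/TB = 8,000,000,000,000 bytes
1 GiB = 2^30 bytes = 1,073,741,824 bytes
8,000,000,000,000 / 1,073,741,824 = 7,450.58 GiB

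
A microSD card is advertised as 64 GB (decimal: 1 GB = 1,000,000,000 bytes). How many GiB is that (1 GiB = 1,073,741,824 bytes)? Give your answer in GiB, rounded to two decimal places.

64 GB = 64 × 10^9 bytes = 64,000,000,000 bytes
1 GiB = 1,073,741,824 bytes
64,000,000,000 / 1,073,741,824 = 59.60 GiB

59.60 GiB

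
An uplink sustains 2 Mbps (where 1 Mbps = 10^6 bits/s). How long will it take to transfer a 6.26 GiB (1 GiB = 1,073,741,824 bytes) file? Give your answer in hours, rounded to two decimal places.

7.47 hours

6.26 GiB = 6,721,623,818.24 bytes = 53,772,990,545.92 bits
2 Mbps = 2,000,000 bits/s
time = 53,772,990,545.92 / 2,000,000 = 26,886.4953 s
26,886.4953 s / 3600 = 7.47 hours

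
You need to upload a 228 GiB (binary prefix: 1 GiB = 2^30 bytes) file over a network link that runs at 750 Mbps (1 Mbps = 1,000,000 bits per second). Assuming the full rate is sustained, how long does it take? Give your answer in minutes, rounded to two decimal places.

228 GiB = 244,813,135,872 bytes = 1,958,505,086,976 bits
750 Mbps = 750,000,000 bits/s
time = 1,958,505,086,976 / 750,000,000 = 2,611.340 s
2,611.340 s / 60 = 43.52 minutes

43.52 minutes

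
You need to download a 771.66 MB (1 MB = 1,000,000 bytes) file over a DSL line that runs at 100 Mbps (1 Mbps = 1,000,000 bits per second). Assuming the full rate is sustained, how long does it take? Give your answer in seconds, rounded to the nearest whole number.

62 seconds

771.66 MB = 771,660,000 bytes = 6,173,280,000 bits
100 Mbps = 100,000,000 bits/s
time = 6,173,280,000 / 100,000,000 = 62 s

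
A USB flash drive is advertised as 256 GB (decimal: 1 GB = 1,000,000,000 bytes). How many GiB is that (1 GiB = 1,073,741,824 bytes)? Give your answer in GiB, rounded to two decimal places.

256 GB = 256 × 10^9 bytes = 256,000,000,000 bytes
1 GiB = 1,073,741,824 bytes
256,000,000,000 / 1,073,741,824 = 238.42 GiB

238.42 GiB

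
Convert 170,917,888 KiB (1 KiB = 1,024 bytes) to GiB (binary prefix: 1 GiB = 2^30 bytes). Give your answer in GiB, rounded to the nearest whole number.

163 GiB

170,917,888 KiB × 1,024 bytes/KiB = 175,019,917,312 bytes
1 GiB = 2^30 bytes = 1,073,741,824 bytes
175,019,917,312 / 1,073,741,824 = 163 GiB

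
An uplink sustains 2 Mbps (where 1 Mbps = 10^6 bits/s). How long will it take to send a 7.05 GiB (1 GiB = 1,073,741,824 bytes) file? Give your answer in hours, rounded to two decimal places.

7.05 GiB = 7,569,879,859.2 bytes = 60,559,038,873.6 bits
2 Mbps = 2,000,000 bits/s
time = 60,559,038,873.6 / 2,000,000 = 30,279.5194 s
30,279.5194 s / 3600 = 8.41 hours

8.41 hours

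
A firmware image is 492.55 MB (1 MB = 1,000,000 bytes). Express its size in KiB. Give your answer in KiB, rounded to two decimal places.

481,005.86 KiB

492.55 MB = 492.55 × 10^6 bytes = 492,550,000 bytes
1 KiB = 1,024 bytes
492,550,000 / 1,024 = 481,005.86 KiB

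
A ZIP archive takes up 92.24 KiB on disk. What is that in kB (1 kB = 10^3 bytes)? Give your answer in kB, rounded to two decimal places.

94.45 kB

92.24 KiB = 92.24 × 2^10 bytes = 94,453.76 bytes
1 kB = 1,000 bytes
94,453.76 / 1,000 = 94.45 kB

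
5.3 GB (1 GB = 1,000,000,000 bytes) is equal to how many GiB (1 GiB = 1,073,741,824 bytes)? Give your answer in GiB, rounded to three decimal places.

4.936 GiB

5.3 GB × 1,000,000,000 bytes/GB = 5,300,000,000 bytes
1 GiB = 2^30 bytes = 1,073,741,824 bytes
5,300,000,000 / 1,073,741,824 = 4.936 GiB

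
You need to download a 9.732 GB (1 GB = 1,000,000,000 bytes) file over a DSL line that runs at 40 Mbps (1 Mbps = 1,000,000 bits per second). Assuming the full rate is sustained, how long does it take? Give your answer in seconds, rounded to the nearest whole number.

9.732 GB = 9,732,000,000 bytes = 77,856,000,000 bits
40 Mbps = 40,000,000 bits/s
time = 77,856,000,000 / 40,000,000 = 1,946 s

1,946 seconds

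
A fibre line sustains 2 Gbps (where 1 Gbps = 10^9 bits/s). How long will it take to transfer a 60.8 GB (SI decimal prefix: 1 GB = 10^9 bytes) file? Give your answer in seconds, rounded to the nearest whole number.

60.8 GB = 60,800,000,000 bytes = 486,400,000,000 bits
2 Gbps = 2,000,000,000 bits/s
time = 486,400,000,000 / 2,000,000,000 = 243 s

243 seconds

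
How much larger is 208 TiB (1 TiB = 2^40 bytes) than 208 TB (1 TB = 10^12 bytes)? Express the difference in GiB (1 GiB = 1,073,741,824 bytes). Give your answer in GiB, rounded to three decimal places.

19,276.904 GiB

208 TiB = 208 × 1,099,511,627,776 = 228,698,418,577,408 bytes
208 TB = 208 × 1,000,000,000,000 = 208,000,000,000,000 bytes
difference = 20,698,418,577,408 bytes
20,698,418,577,408 / 1,073,741,824 = 19,276.904 GiB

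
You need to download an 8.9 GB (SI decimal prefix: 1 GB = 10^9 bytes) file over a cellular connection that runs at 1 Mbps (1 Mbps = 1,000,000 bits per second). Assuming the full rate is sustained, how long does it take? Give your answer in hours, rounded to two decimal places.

8.9 GB = 8,900,000,000 bytes = 71,200,000,000 bits
1 Mbps = 1,000,000 bits/s
time = 71,200,000,000 / 1,000,000 = 71,200.0000 s
71,200.0000 s / 3600 = 19.78 hours

19.78 hours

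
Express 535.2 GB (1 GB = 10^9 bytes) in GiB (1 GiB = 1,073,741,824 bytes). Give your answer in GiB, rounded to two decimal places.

535.2 GB = 535.2 × 10^9 bytes = 535,200,000,000 bytes
1 GiB = 2^30 bytes = 1,073,741,824 bytes
535,200,000,000 / 1,073,741,824 = 498.44 GiB

498.44 GiB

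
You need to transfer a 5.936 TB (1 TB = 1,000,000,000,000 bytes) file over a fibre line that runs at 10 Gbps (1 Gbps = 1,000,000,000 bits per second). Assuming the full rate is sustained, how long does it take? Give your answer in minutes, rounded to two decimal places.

5.936 TB = 5,936,000,000,000 bytes = 47,488,000,000,000 bits
10 Gbps = 10,000,000,000 bits/s
time = 47,488,000,000,000 / 10,000,000,000 = 4,748.800 s
4,748.800 s / 60 = 79.15 minutes

79.15 minutes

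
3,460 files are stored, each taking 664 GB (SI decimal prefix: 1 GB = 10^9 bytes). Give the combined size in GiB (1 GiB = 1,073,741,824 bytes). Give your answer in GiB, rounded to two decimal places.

Total = 3,460 × 664 GB = 2,297,440 GB
= 2,297,440 × 1,000,000,000 bytes = 2,297,440,000,000,000 bytes
1 GiB = 1,073,741,824 bytes
2,297,440,000,000,000 / 1,073,741,824 = 2,139,657.74 GiB

2,139,657.74 GiB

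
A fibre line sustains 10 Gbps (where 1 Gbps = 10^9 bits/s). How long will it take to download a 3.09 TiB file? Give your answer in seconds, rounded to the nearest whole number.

3.09 TiB = 3,397,490,929,827.84 bytes = 27,179,927,438,622.72 bits
10 Gbps = 10,000,000,000 bits/s
time = 27,179,927,438,622.72 / 10,000,000,000 = 2,718 s

2,718 seconds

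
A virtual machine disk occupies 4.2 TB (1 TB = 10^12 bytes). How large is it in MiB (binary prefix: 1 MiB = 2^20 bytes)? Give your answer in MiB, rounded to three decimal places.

4,005,432.129 MiB

4.2 TB × 1,000,000,000,000 bytes/TB = 4,200,000,000,000 bytes
1 MiB = 2^20 bytes = 1,048,576 bytes
4,200,000,000,000 / 1,048,576 = 4,005,432.129 MiB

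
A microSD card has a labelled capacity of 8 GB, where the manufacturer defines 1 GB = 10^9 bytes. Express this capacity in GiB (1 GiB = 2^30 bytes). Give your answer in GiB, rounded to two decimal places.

8 GB = 8 × 10^9 bytes = 8,000,000,000 bytes
1 GiB = 1,073,741,824 bytes
8,000,000,000 / 1,073,741,824 = 7.45 GiB

7.45 GiB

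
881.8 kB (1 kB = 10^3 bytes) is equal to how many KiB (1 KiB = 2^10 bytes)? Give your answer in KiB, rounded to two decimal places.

881.8 kB = 881.8 × 10^3 bytes = 881,800 bytes
1 KiB = 2^10 bytes = 1,024 bytes
881,800 / 1,024 = 861.13 KiB

861.13 KiB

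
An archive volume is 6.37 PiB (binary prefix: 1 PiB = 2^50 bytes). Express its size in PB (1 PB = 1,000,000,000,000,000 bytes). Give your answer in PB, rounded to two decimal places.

7.17 PB

6.37 PiB = 6.37 × 2^50 bytes = 7,171,982,406,587,514.88 bytes
1 PB = 10^15 bytes = 1,000,000,000,000,000 bytes
7,171,982,406,587,514.88 / 1,000,000,000,000,000 = 7.17 PB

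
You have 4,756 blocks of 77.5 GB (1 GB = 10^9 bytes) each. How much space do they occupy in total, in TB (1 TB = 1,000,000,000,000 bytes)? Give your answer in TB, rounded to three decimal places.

368.590 TB

Total = 4,756 × 77.5 GB = 368,590 GB
= 368,590 × 1,000,000,000 bytes = 368,590,000,000,000 bytes
1 TB = 1,000,000,000,000 bytes
368,590,000,000,000 / 1,000,000,000,000 = 368.590 TB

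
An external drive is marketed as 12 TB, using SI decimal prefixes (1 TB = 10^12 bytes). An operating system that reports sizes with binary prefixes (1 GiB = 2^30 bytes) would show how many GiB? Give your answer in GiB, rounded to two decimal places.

12 TB × 1,000,000,000,000 bytes/TB = 12,000,000,000,000 bytes
1 GiB = 1,073,741,824 bytes
12,000,000,000,000 / 1,073,741,824 = 11,175.87 GiB

11,175.87 GiB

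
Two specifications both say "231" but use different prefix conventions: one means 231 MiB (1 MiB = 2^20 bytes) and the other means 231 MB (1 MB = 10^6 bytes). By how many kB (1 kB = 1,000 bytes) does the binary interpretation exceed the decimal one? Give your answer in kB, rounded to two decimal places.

231 MiB = 231 × 1,048,576 = 242,221,056 bytes
231 MB = 231 × 1,000,000 = 231,000,000 bytes
difference = 11,221,056 bytes
11,221,056 / 1,000 = 11,221.06 kB

11,221.06 kB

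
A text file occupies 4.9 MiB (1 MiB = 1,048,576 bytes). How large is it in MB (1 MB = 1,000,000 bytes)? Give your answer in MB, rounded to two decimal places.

5.14 MB

4.9 MiB = 4.9 × 2^20 bytes = 5,138,022.4 bytes
1 MB = 10^6 bytes = 1,000,000 bytes
5,138,022.4 / 1,000,000 = 5.14 MB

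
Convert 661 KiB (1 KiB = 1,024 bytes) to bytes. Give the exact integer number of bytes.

661 × 1,024 = 676,864 bytes

676,864 bytes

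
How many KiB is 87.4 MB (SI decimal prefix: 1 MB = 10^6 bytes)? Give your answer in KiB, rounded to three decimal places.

85,351.563 KiB

87.4 MB = 87.4 × 10^6 bytes = 87,400,000 bytes
1 KiB = 2^10 bytes = 1,024 bytes
87,400,000 / 1,024 = 85,351.563 KiB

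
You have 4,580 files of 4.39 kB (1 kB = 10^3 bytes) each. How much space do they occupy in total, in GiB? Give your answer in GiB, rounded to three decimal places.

Total = 4,580 × 4.39 kB = 20106.2 kB
= 20106.2 × 1,000 bytes = 20,106,200 bytes
1 GiB = 1,073,741,824 bytes
20,106,200 / 1,073,741,824 = 0.019 GiB

0.019 GiB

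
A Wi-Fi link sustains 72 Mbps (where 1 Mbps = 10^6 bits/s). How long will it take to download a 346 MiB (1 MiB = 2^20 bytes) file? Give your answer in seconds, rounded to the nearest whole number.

346 MiB = 362,807,296 bytes = 2,902,458,368 bits
72 Mbps = 72,000,000 bits/s
time = 2,902,458,368 / 72,000,000 = 40 s

40 seconds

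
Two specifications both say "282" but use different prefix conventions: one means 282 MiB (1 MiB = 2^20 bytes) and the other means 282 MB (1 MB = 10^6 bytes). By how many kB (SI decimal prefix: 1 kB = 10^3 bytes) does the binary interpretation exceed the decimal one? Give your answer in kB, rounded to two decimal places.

13,698.43 kB

282 MiB = 282 × 1,048,576 = 295,698,432 bytes
282 MB = 282 × 1,000,000 = 282,000,000 bytes
difference = 13,698,432 bytes
13,698,432 / 1,000 = 13,698.43 kB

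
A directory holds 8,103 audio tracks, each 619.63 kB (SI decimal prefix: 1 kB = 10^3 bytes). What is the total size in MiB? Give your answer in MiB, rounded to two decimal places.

Total = 8,103 × 619.63 kB = 5020861.89 kB
= 5020861.89 × 1,000 bytes = 5,020,861,890 bytes
1 MiB = 1,048,576 bytes
5,020,861,890 / 1,048,576 = 4,788.27 MiB

4,788.27 MiB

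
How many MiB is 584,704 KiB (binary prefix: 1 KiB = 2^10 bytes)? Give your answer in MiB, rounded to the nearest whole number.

584,704 KiB = 584,704 × 2^10 bytes = 598,736,896 bytes
1 MiB = 1,048,576 bytes
598,736,896 / 1,048,576 = 571 MiB

571 MiB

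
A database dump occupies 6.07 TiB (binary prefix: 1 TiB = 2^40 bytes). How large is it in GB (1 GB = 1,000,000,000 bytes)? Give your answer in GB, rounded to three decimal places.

6.07 TiB = 6.07 × 2^40 bytes = 6,674,035,580,600.32 bytes
1 GB = 10^9 bytes = 1,000,000,000 bytes
6,674,035,580,600.32 / 1,000,000,000 = 6,674.036 GB

6,674.036 GB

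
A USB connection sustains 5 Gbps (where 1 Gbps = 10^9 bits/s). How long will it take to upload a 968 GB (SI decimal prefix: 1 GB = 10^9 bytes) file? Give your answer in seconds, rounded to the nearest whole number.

1,549 seconds

968 GB = 968,000,000,000 bytes = 7,744,000,000,000 bits
5 Gbps = 5,000,000,000 bits/s
time = 7,744,000,000,000 / 5,000,000,000 = 1,549 s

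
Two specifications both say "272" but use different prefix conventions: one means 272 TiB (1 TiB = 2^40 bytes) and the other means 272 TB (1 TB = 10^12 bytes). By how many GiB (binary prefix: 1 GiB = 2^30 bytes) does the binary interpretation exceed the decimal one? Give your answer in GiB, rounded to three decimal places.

272 TiB = 272 × 1,099,511,627,776 = 299,067,162,755,072 bytes
272 TB = 272 × 1,000,000,000,000 = 272,000,000,000,000 bytes
difference = 27,067,162,755,072 bytes
27,067,162,755,072 / 1,073,741,824 = 25,208.260 GiB

25,208.260 GiB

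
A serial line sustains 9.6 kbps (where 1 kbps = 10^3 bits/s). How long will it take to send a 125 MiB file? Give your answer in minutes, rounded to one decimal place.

125 MiB = 131,072,000 bytes = 1,048,576,000 bits
9.6 kbps = 9,600 bits/s
time = 1,048,576,000 / 9,600 = 109,226.67 s
109,226.67 s / 60 = 1,820.4 minutes

1,820.4 minutes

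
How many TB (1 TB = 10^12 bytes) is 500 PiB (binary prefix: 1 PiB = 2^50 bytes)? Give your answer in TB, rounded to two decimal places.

562,949.95 TB

500 PiB = 500 × 2^50 bytes = 562,949,953,421,312,000 bytes
1 TB = 1,000,000,000,000 bytes
562,949,953,421,312,000 / 1,000,000,000,000 = 562,949.95 TB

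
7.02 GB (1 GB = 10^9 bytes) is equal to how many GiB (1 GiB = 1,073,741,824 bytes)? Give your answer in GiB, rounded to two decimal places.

7.02 GB × 1,000,000,000 bytes/GB = 7,020,000,000 bytes
1 GiB = 1,073,741,824 bytes
7,020,000,000 / 1,073,741,824 = 6.54 GiB

6.54 GiB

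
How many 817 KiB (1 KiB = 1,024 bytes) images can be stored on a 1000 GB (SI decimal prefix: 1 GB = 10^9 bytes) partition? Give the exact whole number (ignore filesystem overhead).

Capacity: 1000 GB = 1,000,000,000,000 bytes
Per item: 817 KiB = 836,608 bytes
⌊1,000,000,000,000 / 836,608⌋ = 1,195,302

1,195,302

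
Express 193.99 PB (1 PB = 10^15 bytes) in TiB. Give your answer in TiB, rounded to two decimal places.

193.99 PB × 1,000,000,000,000,000 bytes/PB = 193,990,000,000,000,000 bytes
1 TiB = 2^40 bytes = 1,099,511,627,776 bytes
193,990,000,000,000,000 / 1,099,511,627,776 = 176,432.88 TiB

176,432.88 TiB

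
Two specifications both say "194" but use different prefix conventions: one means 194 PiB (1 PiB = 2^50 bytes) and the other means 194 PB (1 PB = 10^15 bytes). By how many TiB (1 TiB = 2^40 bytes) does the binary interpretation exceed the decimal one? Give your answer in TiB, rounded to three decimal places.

194 PiB = 194 × 1,125,899,906,842,624 = 218,424,581,927,469,056 bytes
194 PB = 194 × 1,000,000,000,000,000 = 194,000,000,000,000,000 bytes
difference = 24,424,581,927,469,056 bytes
24,424,581,927,469,056 / 1,099,511,627,776 = 22,214.028 TiB

22,214.028 TiB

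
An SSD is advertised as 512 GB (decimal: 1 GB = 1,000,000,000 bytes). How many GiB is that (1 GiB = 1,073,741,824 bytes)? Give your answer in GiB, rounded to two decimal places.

476.84 GiB

512 GB × 1,000,000,000 bytes/GB = 512,000,000,000 bytes
1 GiB = 1,073,741,824 bytes
512,000,000,000 / 1,073,741,824 = 476.84 GiB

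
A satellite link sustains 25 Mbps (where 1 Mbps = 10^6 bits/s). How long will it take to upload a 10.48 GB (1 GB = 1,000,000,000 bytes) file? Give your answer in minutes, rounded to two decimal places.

55.89 minutes

10.48 GB = 10,480,000,000 bytes = 83,840,000,000 bits
25 Mbps = 25,000,000 bits/s
time = 83,840,000,000 / 25,000,000 = 3,353.600 s
3,353.600 s / 60 = 55.89 minutes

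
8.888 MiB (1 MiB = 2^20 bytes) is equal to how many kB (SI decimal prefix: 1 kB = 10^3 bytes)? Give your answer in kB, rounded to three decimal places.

8.888 MiB = 8.888 × 2^20 bytes = 9,319,743.488 bytes
1 kB = 1,000 bytes
9,319,743.488 / 1,000 = 9,319.743 kB

9,319.743 kB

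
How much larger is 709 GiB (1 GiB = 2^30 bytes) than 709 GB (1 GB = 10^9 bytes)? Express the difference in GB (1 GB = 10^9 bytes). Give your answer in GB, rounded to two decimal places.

709 GiB = 709 × 1,073,741,824 = 761,282,953,216 bytes
709 GB = 709 × 1,000,000,000 = 709,000,000,000 bytes
difference = 52,282,953,216 bytes
52,282,953,216 / 1,000,000,000 = 52.28 GB

52.28 GB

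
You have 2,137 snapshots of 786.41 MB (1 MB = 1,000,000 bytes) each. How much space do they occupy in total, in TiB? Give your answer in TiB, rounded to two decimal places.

1.53 TiB

Total = 2,137 × 786.41 MB = 1680558.17 MB
= 1680558.17 × 1,000,000 bytes = 1,680,558,170,000 bytes
1 TiB = 1,099,511,627,776 bytes
1,680,558,170,000 / 1,099,511,627,776 = 1.53 TiB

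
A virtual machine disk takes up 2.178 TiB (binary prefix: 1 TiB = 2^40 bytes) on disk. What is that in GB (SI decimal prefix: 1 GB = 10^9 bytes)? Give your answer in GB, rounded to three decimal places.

2.178 TiB = 2.178 × 2^40 bytes = 2,394,736,325,296.128 bytes
1 GB = 10^9 bytes = 1,000,000,000 bytes
2,394,736,325,296.128 / 1,000,000,000 = 2,394.736 GB

2,394.736 GB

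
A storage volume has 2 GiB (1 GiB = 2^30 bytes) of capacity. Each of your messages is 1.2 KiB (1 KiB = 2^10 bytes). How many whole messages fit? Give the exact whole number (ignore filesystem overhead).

1,747,626

Capacity: 2 GiB = 2,147,483,648 bytes
Per item: 1.2 KiB = 1,228.8 bytes
⌊2,147,483,648 / 1,228.8⌋ = 1,747,626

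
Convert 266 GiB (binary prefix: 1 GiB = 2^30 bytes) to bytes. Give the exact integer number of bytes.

285,615,325,184 bytes

266 × 1,073,741,824 = 285,615,325,184 bytes  (1 GiB = 2^30 bytes)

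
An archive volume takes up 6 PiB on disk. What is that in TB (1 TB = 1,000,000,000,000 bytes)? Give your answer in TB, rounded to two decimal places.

6,755.40 TB

6 PiB = 6 × 2^50 bytes = 6,755,399,441,055,744 bytes
1 TB = 1,000,000,000,000 bytes
6,755,399,441,055,744 / 1,000,000,000,000 = 6,755.40 TB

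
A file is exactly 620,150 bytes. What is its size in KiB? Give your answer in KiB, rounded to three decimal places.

605.615 KiB

620,150 bytes given.
1 KiB = 2^10 bytes = 1,024 bytes
620,150 / 1,024 = 605.615 KiB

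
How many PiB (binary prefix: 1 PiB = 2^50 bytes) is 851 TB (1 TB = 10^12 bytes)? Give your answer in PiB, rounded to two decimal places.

0.76 PiB

851 TB × 1,000,000,000,000 bytes/TB = 851,000,000,000,000 bytes
1 PiB = 2^50 bytes = 1,125,899,906,842,624 bytes
851,000,000,000,000 / 1,125,899,906,842,624 = 0.76 PiB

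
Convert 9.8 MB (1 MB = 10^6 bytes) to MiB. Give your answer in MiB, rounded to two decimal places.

9.8 MB = 9.8 × 10^6 bytes = 9,800,000 bytes
1 MiB = 2^20 bytes = 1,048,576 bytes
9,800,000 / 1,048,576 = 9.35 MiB

9.35 MiB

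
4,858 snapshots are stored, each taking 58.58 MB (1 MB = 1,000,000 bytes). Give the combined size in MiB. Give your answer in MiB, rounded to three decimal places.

271,398.201 MiB

Total = 4,858 × 58.58 MB = 284581.64 MB
= 284581.64 × 1,000,000 bytes = 284,581,640,000 bytes
1 MiB = 1,048,576 bytes
284,581,640,000 / 1,048,576 = 271,398.201 MiB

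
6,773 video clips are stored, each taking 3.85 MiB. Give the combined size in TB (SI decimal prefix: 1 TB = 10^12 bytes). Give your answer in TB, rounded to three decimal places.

Total = 6,773 × 3.85 MiB = 26076.05 MiB
= 26076.05 × 1,048,576 bytes = 27,342,720,204.8 bytes
1 TB = 1,000,000,000,000 bytes
27,342,720,204.8 / 1,000,000,000,000 = 0.027 TB

0.027 TB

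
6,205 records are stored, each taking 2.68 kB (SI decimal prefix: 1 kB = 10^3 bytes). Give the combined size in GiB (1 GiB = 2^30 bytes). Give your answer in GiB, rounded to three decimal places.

Total = 6,205 × 2.68 kB = 16629.4 kB
= 16629.4 × 1,000 bytes = 16,629,400 bytes
1 GiB = 1,073,741,824 bytes
16,629,400 / 1,073,741,824 = 0.015 GiB

0.015 GiB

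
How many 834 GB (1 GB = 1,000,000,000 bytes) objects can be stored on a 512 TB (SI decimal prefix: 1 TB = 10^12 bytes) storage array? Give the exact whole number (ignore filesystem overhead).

Capacity: 512 TB = 512,000,000,000,000 bytes
Per item: 834 GB = 834,000,000,000 bytes
⌊512,000,000,000,000 / 834,000,000,000⌋ = 613

613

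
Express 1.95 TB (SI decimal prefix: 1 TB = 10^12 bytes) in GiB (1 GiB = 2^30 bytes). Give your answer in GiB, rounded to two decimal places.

1,816.08 GiB

1.95 TB = 1.95 × 10^12 bytes = 1,950,000,000,000 bytes
1 GiB = 2^30 bytes = 1,073,741,824 bytes
1,950,000,000,000 / 1,073,741,824 = 1,816.08 GiB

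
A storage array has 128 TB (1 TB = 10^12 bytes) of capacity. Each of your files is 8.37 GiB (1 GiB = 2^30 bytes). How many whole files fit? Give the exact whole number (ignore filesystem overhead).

Capacity: 128 TB = 128,000,000,000,000 bytes
Per item: 8.37 GiB = 8,987,219,066.88 bytes
⌊128,000,000,000,000 / 8,987,219,066.88⌋ = 14,242

14,242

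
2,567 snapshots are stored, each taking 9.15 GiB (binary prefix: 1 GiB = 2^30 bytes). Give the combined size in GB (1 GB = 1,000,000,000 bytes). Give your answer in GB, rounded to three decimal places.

Total = 2,567 × 9.15 GiB = 23488.05 GiB
= 23488.05 × 1,073,741,824 bytes = 25,220,101,649,203.2 bytes
1 GB = 1,000,000,000 bytes
25,220,101,649,203.2 / 1,000,000,000 = 25,220.102 GB

25,220.102 GB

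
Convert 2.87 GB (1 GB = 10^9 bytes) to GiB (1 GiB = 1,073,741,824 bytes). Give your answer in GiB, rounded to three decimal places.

2.673 GiB

2.87 GB = 2.87 × 10^9 bytes = 2,870,000,000 bytes
1 GiB = 1,073,741,824 bytes
2,870,000,000 / 1,073,741,824 = 2.673 GiB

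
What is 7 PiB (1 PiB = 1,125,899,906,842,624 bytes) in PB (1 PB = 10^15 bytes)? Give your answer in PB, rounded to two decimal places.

7 PiB = 7 × 2^50 bytes = 7,881,299,347,898,368 bytes
1 PB = 10^15 bytes = 1,000,000,000,000,000 bytes
7,881,299,347,898,368 / 1,000,000,000,000,000 = 7.88 PB

7.88 PB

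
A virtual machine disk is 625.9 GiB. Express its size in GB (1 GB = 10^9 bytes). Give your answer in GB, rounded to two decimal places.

625.9 GiB × 1,073,741,824 bytes/GiB = 672,055,007,641.6 bytes
1 GB = 1,000,000,000 bytes
672,055,007,641.6 / 1,000,000,000 = 672.06 GB

672.06 GB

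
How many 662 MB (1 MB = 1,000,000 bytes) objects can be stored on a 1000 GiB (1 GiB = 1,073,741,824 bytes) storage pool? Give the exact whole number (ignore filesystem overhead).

Capacity: 1000 GiB = 1,073,741,824,000 bytes
Per item: 662 MB = 662,000,000 bytes
⌊1,073,741,824,000 / 662,000,000⌋ = 1,621

1,621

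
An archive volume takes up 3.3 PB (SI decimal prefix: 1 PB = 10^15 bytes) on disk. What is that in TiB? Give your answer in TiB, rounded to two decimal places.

3,001.33 TiB

3.3 PB × 1,000,000,000,000,000 bytes/PB = 3,300,000,000,000,000 bytes
1 TiB = 2^40 bytes = 1,099,511,627,776 bytes
3,300,000,000,000,000 / 1,099,511,627,776 = 3,001.33 TiB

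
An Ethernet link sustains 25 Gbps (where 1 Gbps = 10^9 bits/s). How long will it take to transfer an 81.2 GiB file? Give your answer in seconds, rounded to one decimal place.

81.2 GiB = 87,187,836,108.8 bytes = 697,502,688,870.4 bits
25 Gbps = 25,000,000,000 bits/s
time = 697,502,688,870.4 / 25,000,000,000 = 27.9 s

27.9 seconds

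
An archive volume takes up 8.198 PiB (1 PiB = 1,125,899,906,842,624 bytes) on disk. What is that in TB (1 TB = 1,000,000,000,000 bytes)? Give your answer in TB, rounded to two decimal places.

9,230.13 TB

8.198 PiB = 8.198 × 2^50 bytes = 9,230,127,436,295,831.552 bytes
1 TB = 10^12 bytes = 1,000,000,000,000 bytes
9,230,127,436,295,831.552 / 1,000,000,000,000 = 9,230.13 TB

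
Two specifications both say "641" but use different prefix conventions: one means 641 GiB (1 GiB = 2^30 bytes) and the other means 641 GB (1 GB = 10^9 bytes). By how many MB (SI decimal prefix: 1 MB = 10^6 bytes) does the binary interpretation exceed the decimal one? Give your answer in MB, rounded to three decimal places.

47,268.509 MB

641 GiB = 641 × 1,073,741,824 = 688,268,509,184 bytes
641 GB = 641 × 1,000,000,000 = 641,000,000,000 bytes
difference = 47,268,509,184 bytes
47,268,509,184 / 1,000,000 = 47,268.509 MB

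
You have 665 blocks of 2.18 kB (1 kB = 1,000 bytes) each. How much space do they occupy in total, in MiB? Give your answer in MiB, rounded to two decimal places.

1.38 MiB

Total = 665 × 2.18 kB = 1449.7 kB
= 1449.7 × 1,000 bytes = 1,449,700 bytes
1 MiB = 1,048,576 bytes
1,449,700 / 1,048,576 = 1.38 MiB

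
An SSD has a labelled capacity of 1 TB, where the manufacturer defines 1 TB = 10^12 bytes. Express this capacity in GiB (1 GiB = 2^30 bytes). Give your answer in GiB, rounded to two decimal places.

931.32 GiB

1 TB = 1 × 10^12 bytes = 1,000,000,000,000 bytes
1 GiB = 2^30 bytes = 1,073,741,824 bytes
1,000,000,000,000 / 1,073,741,824 = 931.32 GiB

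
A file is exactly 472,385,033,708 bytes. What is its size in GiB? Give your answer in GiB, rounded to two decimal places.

472,385,033,708 bytes given.
1 GiB = 1,073,741,824 bytes
472,385,033,708 / 1,073,741,824 = 439.94 GiB

439.94 GiB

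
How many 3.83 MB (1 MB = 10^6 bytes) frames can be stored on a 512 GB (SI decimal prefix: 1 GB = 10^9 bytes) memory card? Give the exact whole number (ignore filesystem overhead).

133,681

Capacity: 512 GB = 512,000,000,000 bytes
Per item: 3.83 MB = 3,830,000 bytes
⌊512,000,000,000 / 3,830,000⌋ = 133,681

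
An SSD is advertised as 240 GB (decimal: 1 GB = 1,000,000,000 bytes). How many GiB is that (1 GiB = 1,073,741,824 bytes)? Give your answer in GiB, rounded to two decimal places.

223.52 GiB

240 GB × 1,000,000,000 bytes/GB = 240,000,000,000 bytes
1 GiB = 1,073,741,824 bytes
240,000,000,000 / 1,073,741,824 = 223.52 GiB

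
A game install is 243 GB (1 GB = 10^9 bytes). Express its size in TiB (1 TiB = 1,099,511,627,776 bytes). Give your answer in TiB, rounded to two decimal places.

0.22 TiB

243 GB = 243 × 10^9 bytes = 243,000,000,000 bytes
1 TiB = 2^40 bytes = 1,099,511,627,776 bytes
243,000,000,000 / 1,099,511,627,776 = 0.22 TiB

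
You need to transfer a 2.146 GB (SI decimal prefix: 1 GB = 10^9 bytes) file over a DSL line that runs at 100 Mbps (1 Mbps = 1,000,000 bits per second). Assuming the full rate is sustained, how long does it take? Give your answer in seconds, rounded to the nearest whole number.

2.146 GB = 2,146,000,000 bytes = 17,168,000,000 bits
100 Mbps = 100,000,000 bits/s
time = 17,168,000,000 / 100,000,000 = 172 s

172 seconds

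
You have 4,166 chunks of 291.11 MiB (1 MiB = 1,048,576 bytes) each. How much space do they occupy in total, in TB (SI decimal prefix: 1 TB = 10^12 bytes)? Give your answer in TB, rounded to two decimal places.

1.27 TB

Total = 4,166 × 291.11 MiB = 1212764.26 MiB
= 1212764.26 × 1,048,576 bytes = 1,271,675,496,693.76 bytes
1 TB = 1,000,000,000,000 bytes
1,271,675,496,693.76 / 1,000,000,000,000 = 1.27 TB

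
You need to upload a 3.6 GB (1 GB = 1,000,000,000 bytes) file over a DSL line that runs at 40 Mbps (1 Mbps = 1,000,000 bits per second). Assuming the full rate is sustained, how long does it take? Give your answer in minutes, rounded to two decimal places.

3.6 GB = 3,600,000,000 bytes = 28,800,000,000 bits
40 Mbps = 40,000,000 bits/s
time = 28,800,000,000 / 40,000,000 = 720.000 s
720.000 s / 60 = 12.00 minutes

12.00 minutes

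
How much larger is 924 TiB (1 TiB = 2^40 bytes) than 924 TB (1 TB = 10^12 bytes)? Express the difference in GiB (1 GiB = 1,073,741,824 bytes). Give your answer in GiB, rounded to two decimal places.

85,633.94 GiB

924 TiB = 924 × 1,099,511,627,776 = 1,015,948,744,065,024 bytes
924 TB = 924 × 1,000,000,000,000 = 924,000,000,000,000 bytes
difference = 91,948,744,065,024 bytes
91,948,744,065,024 / 1,073,741,824 = 85,633.94 GiB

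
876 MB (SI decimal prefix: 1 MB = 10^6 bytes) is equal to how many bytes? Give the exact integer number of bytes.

876 × 1,000,000 = 876,000,000 bytes  (1 MB = 10^6 bytes)

876,000,000 bytes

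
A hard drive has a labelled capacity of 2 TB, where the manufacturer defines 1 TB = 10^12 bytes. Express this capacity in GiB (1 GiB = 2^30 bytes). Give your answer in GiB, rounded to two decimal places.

1,862.65 GiB

2 TB = 2 × 10^12 bytes = 2,000,000,000,000 bytes
1 GiB = 2^30 bytes = 1,073,741,824 bytes
2,000,000,000,000 / 1,073,741,824 = 1,862.65 GiB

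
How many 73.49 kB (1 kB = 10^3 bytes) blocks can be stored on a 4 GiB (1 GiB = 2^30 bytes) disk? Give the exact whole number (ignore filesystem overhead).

Capacity: 4 GiB = 4,294,967,296 bytes
Per item: 73.49 kB = 73,490 bytes
⌊4,294,967,296 / 73,490⌋ = 58,442

58,442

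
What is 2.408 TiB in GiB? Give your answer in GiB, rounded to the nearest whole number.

2,466 GiB

2.408 TiB = 2.408 × 2^40 bytes = 2,647,623,999,684.608 bytes
1 GiB = 1,073,741,824 bytes
2,647,623,999,684.608 / 1,073,741,824 = 2,466 GiB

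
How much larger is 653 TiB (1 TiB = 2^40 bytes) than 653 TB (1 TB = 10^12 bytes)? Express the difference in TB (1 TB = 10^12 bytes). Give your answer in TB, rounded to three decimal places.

653 TiB = 653 × 1,099,511,627,776 = 717,981,092,937,728 bytes
653 TB = 653 × 1,000,000,000,000 = 653,000,000,000,000 bytes
difference = 64,981,092,937,728 bytes
64,981,092,937,728 / 1,000,000,000,000 = 64.981 TB

64.981 TB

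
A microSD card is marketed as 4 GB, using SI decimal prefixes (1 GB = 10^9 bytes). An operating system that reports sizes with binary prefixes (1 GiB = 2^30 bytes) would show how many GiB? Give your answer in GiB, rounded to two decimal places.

3.73 GiB

4 GB × 1,000,000,000 bytes/GB = 4,000,000,000 bytes
1 GiB = 2^30 bytes = 1,073,741,824 bytes
4,000,000,000 / 1,073,741,824 = 3.73 GiB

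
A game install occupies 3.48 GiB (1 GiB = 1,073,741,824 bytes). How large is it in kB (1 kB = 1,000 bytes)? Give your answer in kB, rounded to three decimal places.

3,736,621.548 kB

3.48 GiB = 3.48 × 2^30 bytes = 3,736,621,547.52 bytes
1 kB = 10^3 bytes = 1,000 bytes
3,736,621,547.52 / 1,000 = 3,736,621.548 kB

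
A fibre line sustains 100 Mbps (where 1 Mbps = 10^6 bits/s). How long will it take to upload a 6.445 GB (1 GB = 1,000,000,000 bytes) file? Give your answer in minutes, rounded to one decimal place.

6.445 GB = 6,445,000,000 bytes = 51,560,000,000 bits
100 Mbps = 100,000,000 bits/s
time = 51,560,000,000 / 100,000,000 = 515.60 s
515.60 s / 60 = 8.6 minutes

8.6 minutes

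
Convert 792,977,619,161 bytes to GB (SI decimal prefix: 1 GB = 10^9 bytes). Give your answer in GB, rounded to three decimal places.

792,977,619,161 bytes given.
1 GB = 10^9 bytes = 1,000,000,000 bytes
792,977,619,161 / 1,000,000,000 = 792.978 GB

792.978 GB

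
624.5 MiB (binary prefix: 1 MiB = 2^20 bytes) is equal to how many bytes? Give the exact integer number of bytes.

624.5 × 1,048,576 = 654,835,712 bytes  (1 MiB = 2^20 bytes)

654,835,712 bytes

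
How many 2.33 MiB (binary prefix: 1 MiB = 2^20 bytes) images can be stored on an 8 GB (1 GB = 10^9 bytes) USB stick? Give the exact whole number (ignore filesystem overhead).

3,274

Capacity: 8 GB = 8,000,000,000 bytes
Per item: 2.33 MiB = 2,443,182.08 bytes
⌊8,000,000,000 / 2,443,182.08⌋ = 3,274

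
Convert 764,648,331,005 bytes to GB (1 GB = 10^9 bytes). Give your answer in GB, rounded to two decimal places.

764.65 GB

764,648,331,005 bytes given.
1 GB = 10^9 bytes = 1,000,000,000 bytes
764,648,331,005 / 1,000,000,000 = 764.65 GB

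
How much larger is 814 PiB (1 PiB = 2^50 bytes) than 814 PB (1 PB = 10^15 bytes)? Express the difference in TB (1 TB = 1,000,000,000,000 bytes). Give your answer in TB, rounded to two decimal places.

102,482.52 TB

814 PiB = 814 × 1,125,899,906,842,624 = 916,482,524,169,895,936 bytes
814 PB = 814 × 1,000,000,000,000,000 = 814,000,000,000,000,000 bytes
difference = 102,482,524,169,895,936 bytes
102,482,524,169,895,936 / 1,000,000,000,000 = 102,482.52 TB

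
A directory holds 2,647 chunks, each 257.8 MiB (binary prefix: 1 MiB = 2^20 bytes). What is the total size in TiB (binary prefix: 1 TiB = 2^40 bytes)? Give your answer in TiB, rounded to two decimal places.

0.65 TiB

Total = 2,647 × 257.8 MiB = 682396.6 MiB
= 682396.6 × 1,048,576 bytes = 715,544,697,241.6 bytes
1 TiB = 1,099,511,627,776 bytes
715,544,697,241.6 / 1,099,511,627,776 = 0.65 TiB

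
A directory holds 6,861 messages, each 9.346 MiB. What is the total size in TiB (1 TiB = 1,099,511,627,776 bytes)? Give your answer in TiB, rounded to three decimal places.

Total = 6,861 × 9.346 MiB = 64122.906 MiB
= 64122.906 × 1,048,576 bytes = 67,237,740,281.856 bytes
1 TiB = 1,099,511,627,776 bytes
67,237,740,281.856 / 1,099,511,627,776 = 0.061 TiB

0.061 TiB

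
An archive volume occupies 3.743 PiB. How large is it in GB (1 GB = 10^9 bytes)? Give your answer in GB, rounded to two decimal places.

3.743 PiB × 1,125,899,906,842,624 bytes/PiB = 4,214,243,351,311,941.632 bytes
1 GB = 1,000,000,000 bytes
4,214,243,351,311,941.632 / 1,000,000,000 = 4,214,243.35 GB

4,214,243.35 GB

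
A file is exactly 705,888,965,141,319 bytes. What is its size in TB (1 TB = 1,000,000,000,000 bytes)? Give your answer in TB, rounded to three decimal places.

705,888,965,141,319 bytes given.
1 TB = 10^12 bytes = 1,000,000,000,000 bytes
705,888,965,141,319 / 1,000,000,000,000 = 705.889 TB

705.889 TB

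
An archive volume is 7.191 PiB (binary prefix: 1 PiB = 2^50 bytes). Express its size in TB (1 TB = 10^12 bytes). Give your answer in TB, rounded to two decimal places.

7.191 PiB = 7.191 × 2^50 bytes = 8,096,346,230,105,309.184 bytes
1 TB = 10^12 bytes = 1,000,000,000,000 bytes
8,096,346,230,105,309.184 / 1,000,000,000,000 = 8,096.35 TB

8,096.35 TB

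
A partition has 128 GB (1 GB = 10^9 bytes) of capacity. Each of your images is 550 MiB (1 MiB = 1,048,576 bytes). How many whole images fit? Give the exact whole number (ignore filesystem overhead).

221

Capacity: 128 GB = 128,000,000,000 bytes
Per item: 550 MiB = 576,716,800 bytes
⌊128,000,000,000 / 576,716,800⌋ = 221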